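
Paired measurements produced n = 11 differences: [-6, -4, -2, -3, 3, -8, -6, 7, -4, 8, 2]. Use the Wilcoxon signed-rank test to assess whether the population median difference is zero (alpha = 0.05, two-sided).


Step 1: Drop any zero differences (none here) and take |d_i|.
|d| = [6, 4, 2, 3, 3, 8, 6, 7, 4, 8, 2]
Step 2: Midrank |d_i| (ties get averaged ranks).
ranks: |6|->7.5, |4|->5.5, |2|->1.5, |3|->3.5, |3|->3.5, |8|->10.5, |6|->7.5, |7|->9, |4|->5.5, |8|->10.5, |2|->1.5
Step 3: Attach original signs; sum ranks with positive sign and with negative sign.
W+ = 3.5 + 9 + 10.5 + 1.5 = 24.5
W- = 7.5 + 5.5 + 1.5 + 3.5 + 10.5 + 7.5 + 5.5 = 41.5
(Check: W+ + W- = 66 should equal n(n+1)/2 = 66.)
Step 4: Test statistic W = min(W+, W-) = 24.5.
Step 5: Ties in |d|, so use the tie-corrected normal approximation.
        E[W] = n(n+1)/4 = 11*12/4 = 33.
        Tie groups: |d|=2 (t=2), |d|=3 (t=2), |d|=4 (t=2), |d|=6 (t=2), |d|=8 (t=2); sum(t^3 - t) = 30.
        Var[W] = n(n+1)(2n+1)/24 - sum(t^3-t)/48 = 3036/24 - 30/48 = 125.875.
        z = (W - E[W]) / sqrt(Var[W]) = (24.5 - 33) / 11.2194 = -0.7576.
        Two-sided p = 2*Phi(z) = 0.448681.
Step 6: alpha = 0.05. fail to reject H0.

W+ = 24.5, W- = 41.5, W = min = 24.5, p = 0.448681, fail to reject H0.


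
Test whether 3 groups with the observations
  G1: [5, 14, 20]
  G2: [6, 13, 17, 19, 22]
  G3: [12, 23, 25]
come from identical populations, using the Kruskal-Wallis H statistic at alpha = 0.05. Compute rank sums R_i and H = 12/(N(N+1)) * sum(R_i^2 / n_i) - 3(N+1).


Step 1: Combine all N = 11 observations and assign midranks.
sorted (value, group, rank): (5,G1,1), (6,G2,2), (12,G3,3), (13,G2,4), (14,G1,5), (17,G2,6), (19,G2,7), (20,G1,8), (22,G2,9), (23,G3,10), (25,G3,11)
Step 2: Sum ranks within each group.
R_1 = 14 (n_1 = 3)
R_2 = 28 (n_2 = 5)
R_3 = 24 (n_3 = 3)
Step 3: H = 12/(N(N+1)) * sum(R_i^2/n_i) - 3(N+1)
     = 12/(11*12) * (14^2/3 + 28^2/5 + 24^2/3) - 3*12
     = 0.090909 * 414.133 - 36
     = 1.648485.
Step 4: No ties, so H is used without correction.
Step 5: Under H0, H ~ chi^2(2); p-value = 0.438567.
Step 6: alpha = 0.05. fail to reject H0.

H = 1.6485, df = 2, p = 0.438567, fail to reject H0.


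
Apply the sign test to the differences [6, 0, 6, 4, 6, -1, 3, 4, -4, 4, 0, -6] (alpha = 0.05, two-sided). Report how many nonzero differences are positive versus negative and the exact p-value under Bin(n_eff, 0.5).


Step 1: Discard zero differences. Original n = 12; n_eff = number of nonzero differences = 10.
Nonzero differences (with sign): +6, +6, +4, +6, -1, +3, +4, -4, +4, -6
Step 2: Count signs: positive = 7, negative = 3.
Step 3: Under H0: P(positive) = 0.5, so the number of positives S ~ Bin(10, 0.5).
Step 4: Two-sided exact p-value = sum of Bin(10,0.5) probabilities at or below the observed probability = 0.343750.
Step 5: alpha = 0.05. fail to reject H0.

n_eff = 10, pos = 7, neg = 3, p = 0.343750, fail to reject H0.


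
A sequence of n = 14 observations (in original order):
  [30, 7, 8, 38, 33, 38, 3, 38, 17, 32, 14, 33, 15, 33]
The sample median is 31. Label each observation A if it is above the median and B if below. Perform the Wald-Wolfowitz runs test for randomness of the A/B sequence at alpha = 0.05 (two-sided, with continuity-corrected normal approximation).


Step 1: Compute median = 31; label A = above, B = below.
Labels in order: BBBAAABABABABA  (n_A = 7, n_B = 7)
Step 2: Count runs R = 10.
Step 3: Under H0 (random ordering), E[R] = 2*n_A*n_B/(n_A+n_B) + 1 = 2*7*7/14 + 1 = 8.0000.
        Var[R] = 2*n_A*n_B*(2*n_A*n_B - n_A - n_B) / ((n_A+n_B)^2 * (n_A+n_B-1)) = 8232/2548 = 3.2308.
        SD[R] = 1.7974.
Step 4: Continuity-corrected z = (R - 0.5 - E[R]) / SD[R] = (10 - 0.5 - 8.0000) / 1.7974 = 0.8345.
Step 5: Two-sided p-value via normal approximation = 2*(1 - Phi(|z|)) = 0.403986.
Step 6: alpha = 0.05. fail to reject H0.

R = 10, z = 0.8345, p = 0.403986, fail to reject H0.


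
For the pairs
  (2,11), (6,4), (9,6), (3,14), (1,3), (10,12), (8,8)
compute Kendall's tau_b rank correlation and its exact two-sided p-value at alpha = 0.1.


Step 1: Enumerate the 21 unordered pairs (i,j) with i<j and classify each by sign(x_j-x_i) * sign(y_j-y_i).
  (1,2):dx=+4,dy=-7->D; (1,3):dx=+7,dy=-5->D; (1,4):dx=+1,dy=+3->C; (1,5):dx=-1,dy=-8->C
  (1,6):dx=+8,dy=+1->C; (1,7):dx=+6,dy=-3->D; (2,3):dx=+3,dy=+2->C; (2,4):dx=-3,dy=+10->D
  (2,5):dx=-5,dy=-1->C; (2,6):dx=+4,dy=+8->C; (2,7):dx=+2,dy=+4->C; (3,4):dx=-6,dy=+8->D
  (3,5):dx=-8,dy=-3->C; (3,6):dx=+1,dy=+6->C; (3,7):dx=-1,dy=+2->D; (4,5):dx=-2,dy=-11->C
  (4,6):dx=+7,dy=-2->D; (4,7):dx=+5,dy=-6->D; (5,6):dx=+9,dy=+9->C; (5,7):dx=+7,dy=+5->C
  (6,7):dx=-2,dy=-4->C
Step 2: C = 13, D = 8, total pairs = 21.
Step 3: tau = (C - D)/(n(n-1)/2) = (13 - 8)/21 = 0.238095.
Step 4: Exact two-sided p-value (enumerate n! = 5040 permutations of y under H0): p = 0.561905.
Step 5: alpha = 0.1. fail to reject H0.

tau_b = 0.2381 (C=13, D=8), p = 0.561905, fail to reject H0.


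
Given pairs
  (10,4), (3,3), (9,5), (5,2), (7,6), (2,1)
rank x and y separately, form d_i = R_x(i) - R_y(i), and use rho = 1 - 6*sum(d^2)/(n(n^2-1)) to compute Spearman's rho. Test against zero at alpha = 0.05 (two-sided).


Step 1: Rank x and y separately (midranks; no ties here).
rank(x): 10->6, 3->2, 9->5, 5->3, 7->4, 2->1
rank(y): 4->4, 3->3, 5->5, 2->2, 6->6, 1->1
Step 2: d_i = R_x(i) - R_y(i); compute d_i^2.
  (6-4)^2=4, (2-3)^2=1, (5-5)^2=0, (3-2)^2=1, (4-6)^2=4, (1-1)^2=0
sum(d^2) = 10.
Step 3: rho = 1 - 6*10 / (6*(6^2 - 1)) = 1 - 60/210 = 0.714286.
Step 4: Under H0, t = rho * sqrt((n-2)/(1-rho^2)) = 2.0412 ~ t(4).
Step 5: Two-sided p-value from the t-distribution with 4 df = 0.110787.
Step 6: alpha = 0.05. fail to reject H0.

rho = 0.7143, p = 0.110787, fail to reject H0 at alpha = 0.05.


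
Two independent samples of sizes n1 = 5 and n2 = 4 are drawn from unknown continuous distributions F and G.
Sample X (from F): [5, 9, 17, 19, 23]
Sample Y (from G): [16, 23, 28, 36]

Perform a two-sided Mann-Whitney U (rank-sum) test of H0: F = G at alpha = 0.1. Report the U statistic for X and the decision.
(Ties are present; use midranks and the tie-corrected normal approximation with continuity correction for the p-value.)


Step 1: Combine and sort all 9 observations; assign midranks.
sorted (value, group): (5,X), (9,X), (16,Y), (17,X), (19,X), (23,X), (23,Y), (28,Y), (36,Y)
ranks: 5->1, 9->2, 16->3, 17->4, 19->5, 23->6.5, 23->6.5, 28->8, 36->9
Step 2: Rank sum for X: R1 = 1 + 2 + 4 + 5 + 6.5 = 18.5.
Step 3: U_X = R1 - n1(n1+1)/2 = 18.5 - 5*6/2 = 18.5 - 15 = 3.5.
       U_Y = n1*n2 - U_X = 20 - 3.5 = 16.5.
Step 4: Ties are present, so use the tie-corrected normal approximation (with continuity correction) for the p-value.
Step 5: p-value = 0.139983; compare to alpha = 0.1. fail to reject H0.

U_X = 3.5, p = 0.139983, fail to reject H0 at alpha = 0.1.


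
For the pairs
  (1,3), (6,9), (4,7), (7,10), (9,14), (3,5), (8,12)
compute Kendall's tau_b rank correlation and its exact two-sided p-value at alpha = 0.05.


Step 1: Enumerate the 21 unordered pairs (i,j) with i<j and classify each by sign(x_j-x_i) * sign(y_j-y_i).
  (1,2):dx=+5,dy=+6->C; (1,3):dx=+3,dy=+4->C; (1,4):dx=+6,dy=+7->C; (1,5):dx=+8,dy=+11->C
  (1,6):dx=+2,dy=+2->C; (1,7):dx=+7,dy=+9->C; (2,3):dx=-2,dy=-2->C; (2,4):dx=+1,dy=+1->C
  (2,5):dx=+3,dy=+5->C; (2,6):dx=-3,dy=-4->C; (2,7):dx=+2,dy=+3->C; (3,4):dx=+3,dy=+3->C
  (3,5):dx=+5,dy=+7->C; (3,6):dx=-1,dy=-2->C; (3,7):dx=+4,dy=+5->C; (4,5):dx=+2,dy=+4->C
  (4,6):dx=-4,dy=-5->C; (4,7):dx=+1,dy=+2->C; (5,6):dx=-6,dy=-9->C; (5,7):dx=-1,dy=-2->C
  (6,7):dx=+5,dy=+7->C
Step 2: C = 21, D = 0, total pairs = 21.
Step 3: tau = (C - D)/(n(n-1)/2) = (21 - 0)/21 = 1.000000.
Step 4: Exact two-sided p-value (enumerate n! = 5040 permutations of y under H0): p = 0.000397.
Step 5: alpha = 0.05. reject H0.

tau_b = 1.0000 (C=21, D=0), p = 0.000397, reject H0.


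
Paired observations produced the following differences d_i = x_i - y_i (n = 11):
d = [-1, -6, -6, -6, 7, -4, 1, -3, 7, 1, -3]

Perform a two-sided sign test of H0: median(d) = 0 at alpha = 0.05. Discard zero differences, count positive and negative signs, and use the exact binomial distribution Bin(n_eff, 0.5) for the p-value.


Step 1: Discard zero differences. Original n = 11; n_eff = number of nonzero differences = 11.
Nonzero differences (with sign): -1, -6, -6, -6, +7, -4, +1, -3, +7, +1, -3
Step 2: Count signs: positive = 4, negative = 7.
Step 3: Under H0: P(positive) = 0.5, so the number of positives S ~ Bin(11, 0.5).
Step 4: Two-sided exact p-value = sum of Bin(11,0.5) probabilities at or below the observed probability = 0.548828.
Step 5: alpha = 0.05. fail to reject H0.

n_eff = 11, pos = 4, neg = 7, p = 0.548828, fail to reject H0.


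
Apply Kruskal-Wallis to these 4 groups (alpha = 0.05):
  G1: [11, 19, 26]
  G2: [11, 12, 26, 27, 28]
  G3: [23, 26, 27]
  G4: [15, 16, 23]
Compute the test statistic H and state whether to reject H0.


Step 1: Combine all N = 14 observations and assign midranks.
sorted (value, group, rank): (11,G1,1.5), (11,G2,1.5), (12,G2,3), (15,G4,4), (16,G4,5), (19,G1,6), (23,G3,7.5), (23,G4,7.5), (26,G1,10), (26,G2,10), (26,G3,10), (27,G2,12.5), (27,G3,12.5), (28,G2,14)
Step 2: Sum ranks within each group.
R_1 = 17.5 (n_1 = 3)
R_2 = 41 (n_2 = 5)
R_3 = 30 (n_3 = 3)
R_4 = 16.5 (n_4 = 3)
Step 3: H = 12/(N(N+1)) * sum(R_i^2/n_i) - 3(N+1)
     = 12/(14*15) * (17.5^2/3 + 41^2/5 + 30^2/3 + 16.5^2/3) - 3*15
     = 0.057143 * 829.033 - 45
     = 2.373333.
Step 4: Ties present; correction factor C = 1 - 42/(14^3 - 14) = 0.984615. Corrected H = 2.373333 / 0.984615 = 2.410417.
Step 5: Under H0, H ~ chi^2(3); p-value = 0.491699.
Step 6: alpha = 0.05. fail to reject H0.

H = 2.4104, df = 3, p = 0.491699, fail to reject H0.


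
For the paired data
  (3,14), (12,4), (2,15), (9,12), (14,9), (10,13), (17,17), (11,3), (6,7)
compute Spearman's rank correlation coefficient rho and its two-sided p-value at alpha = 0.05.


Step 1: Rank x and y separately (midranks; no ties here).
rank(x): 3->2, 12->7, 2->1, 9->4, 14->8, 10->5, 17->9, 11->6, 6->3
rank(y): 14->7, 4->2, 15->8, 12->5, 9->4, 13->6, 17->9, 3->1, 7->3
Step 2: d_i = R_x(i) - R_y(i); compute d_i^2.
  (2-7)^2=25, (7-2)^2=25, (1-8)^2=49, (4-5)^2=1, (8-4)^2=16, (5-6)^2=1, (9-9)^2=0, (6-1)^2=25, (3-3)^2=0
sum(d^2) = 142.
Step 3: rho = 1 - 6*142 / (9*(9^2 - 1)) = 1 - 852/720 = -0.183333.
Step 4: Under H0, t = rho * sqrt((n-2)/(1-rho^2)) = -0.4934 ~ t(7).
Step 5: Two-sided p-value from the t-distribution with 7 df = 0.636820.
Step 6: alpha = 0.05. fail to reject H0.

rho = -0.1833, p = 0.636820, fail to reject H0 at alpha = 0.05.


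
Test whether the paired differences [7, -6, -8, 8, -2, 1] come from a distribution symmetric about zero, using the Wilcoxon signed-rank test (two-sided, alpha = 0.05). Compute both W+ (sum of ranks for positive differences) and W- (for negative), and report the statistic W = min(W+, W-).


Step 1: Drop any zero differences (none here) and take |d_i|.
|d| = [7, 6, 8, 8, 2, 1]
Step 2: Midrank |d_i| (ties get averaged ranks).
ranks: |7|->4, |6|->3, |8|->5.5, |8|->5.5, |2|->2, |1|->1
Step 3: Attach original signs; sum ranks with positive sign and with negative sign.
W+ = 4 + 5.5 + 1 = 10.5
W- = 3 + 5.5 + 2 = 10.5
(Check: W+ + W- = 21 should equal n(n+1)/2 = 21.)
Step 4: Test statistic W = min(W+, W-) = 10.5.
Step 5: Ties in |d|, so use the tie-corrected normal approximation.
        E[W] = n(n+1)/4 = 6*7/4 = 10.5.
        Tie groups: |d|=8 (t=2); sum(t^3 - t) = 6.
        Var[W] = n(n+1)(2n+1)/24 - sum(t^3-t)/48 = 546/24 - 6/48 = 22.625.
        z = (W - E[W]) / sqrt(Var[W]) = (10.5 - 10.5) / 4.7566 = 0.0000.
        Two-sided p = 2*Phi(z) = 1.000000.
Step 6: alpha = 0.05. fail to reject H0.

W+ = 10.5, W- = 10.5, W = min = 10.5, p = 1.000000, fail to reject H0.


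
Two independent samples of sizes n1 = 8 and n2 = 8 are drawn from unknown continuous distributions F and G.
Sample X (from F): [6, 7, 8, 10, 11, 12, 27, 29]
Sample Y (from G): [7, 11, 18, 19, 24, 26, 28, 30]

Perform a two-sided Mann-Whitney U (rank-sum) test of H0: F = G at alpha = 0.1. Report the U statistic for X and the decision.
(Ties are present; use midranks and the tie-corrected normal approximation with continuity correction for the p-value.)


Step 1: Combine and sort all 16 observations; assign midranks.
sorted (value, group): (6,X), (7,X), (7,Y), (8,X), (10,X), (11,X), (11,Y), (12,X), (18,Y), (19,Y), (24,Y), (26,Y), (27,X), (28,Y), (29,X), (30,Y)
ranks: 6->1, 7->2.5, 7->2.5, 8->4, 10->5, 11->6.5, 11->6.5, 12->8, 18->9, 19->10, 24->11, 26->12, 27->13, 28->14, 29->15, 30->16
Step 2: Rank sum for X: R1 = 1 + 2.5 + 4 + 5 + 6.5 + 8 + 13 + 15 = 55.
Step 3: U_X = R1 - n1(n1+1)/2 = 55 - 8*9/2 = 55 - 36 = 19.
       U_Y = n1*n2 - U_X = 64 - 19 = 45.
Step 4: Ties are present, so use the tie-corrected normal approximation (with continuity correction) for the p-value.
Step 5: p-value = 0.188612; compare to alpha = 0.1. fail to reject H0.

U_X = 19, p = 0.188612, fail to reject H0 at alpha = 0.1.


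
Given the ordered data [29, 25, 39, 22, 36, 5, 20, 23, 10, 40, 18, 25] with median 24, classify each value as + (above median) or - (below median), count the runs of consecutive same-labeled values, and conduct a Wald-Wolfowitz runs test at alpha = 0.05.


Step 1: Compute median = 24; label A = above, B = below.
Labels in order: AAABABBBBABA  (n_A = 6, n_B = 6)
Step 2: Count runs R = 7.
Step 3: Under H0 (random ordering), E[R] = 2*n_A*n_B/(n_A+n_B) + 1 = 2*6*6/12 + 1 = 7.0000.
        Var[R] = 2*n_A*n_B*(2*n_A*n_B - n_A - n_B) / ((n_A+n_B)^2 * (n_A+n_B-1)) = 4320/1584 = 2.7273.
        SD[R] = 1.6514.
Step 4: R = E[R], so z = 0 with no continuity correction.
Step 5: Two-sided p-value via normal approximation = 2*(1 - Phi(|z|)) = 1.000000.
Step 6: alpha = 0.05. fail to reject H0.

R = 7, z = 0.0000, p = 1.000000, fail to reject H0.


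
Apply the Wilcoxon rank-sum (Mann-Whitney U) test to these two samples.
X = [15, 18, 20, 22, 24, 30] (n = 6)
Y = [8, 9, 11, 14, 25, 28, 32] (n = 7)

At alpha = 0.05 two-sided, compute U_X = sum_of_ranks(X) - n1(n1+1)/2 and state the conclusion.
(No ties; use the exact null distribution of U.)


Step 1: Combine and sort all 13 observations; assign midranks.
sorted (value, group): (8,Y), (9,Y), (11,Y), (14,Y), (15,X), (18,X), (20,X), (22,X), (24,X), (25,Y), (28,Y), (30,X), (32,Y)
ranks: 8->1, 9->2, 11->3, 14->4, 15->5, 18->6, 20->7, 22->8, 24->9, 25->10, 28->11, 30->12, 32->13
Step 2: Rank sum for X: R1 = 5 + 6 + 7 + 8 + 9 + 12 = 47.
Step 3: U_X = R1 - n1(n1+1)/2 = 47 - 6*7/2 = 47 - 21 = 26.
       U_Y = n1*n2 - U_X = 42 - 26 = 16.
Step 4: No ties, so the exact null distribution of U (based on enumerating the C(13,6) = 1716 equally likely rank assignments) gives the two-sided p-value.
Step 5: p-value = 0.533800; compare to alpha = 0.05. fail to reject H0.

U_X = 26, p = 0.533800, fail to reject H0 at alpha = 0.05.


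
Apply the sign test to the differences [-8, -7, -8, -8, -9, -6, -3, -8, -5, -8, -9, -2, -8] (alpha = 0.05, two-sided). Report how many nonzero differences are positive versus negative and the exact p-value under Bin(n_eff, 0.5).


Step 1: Discard zero differences. Original n = 13; n_eff = number of nonzero differences = 13.
Nonzero differences (with sign): -8, -7, -8, -8, -9, -6, -3, -8, -5, -8, -9, -2, -8
Step 2: Count signs: positive = 0, negative = 13.
Step 3: Under H0: P(positive) = 0.5, so the number of positives S ~ Bin(13, 0.5).
Step 4: Two-sided exact p-value = sum of Bin(13,0.5) probabilities at or below the observed probability = 0.000244.
Step 5: alpha = 0.05. reject H0.

n_eff = 13, pos = 0, neg = 13, p = 0.000244, reject H0.


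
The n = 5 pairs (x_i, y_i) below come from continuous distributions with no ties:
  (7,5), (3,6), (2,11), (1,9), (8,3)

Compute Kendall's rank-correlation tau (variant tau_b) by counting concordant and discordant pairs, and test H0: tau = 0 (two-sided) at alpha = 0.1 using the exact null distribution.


Step 1: Enumerate the 10 unordered pairs (i,j) with i<j and classify each by sign(x_j-x_i) * sign(y_j-y_i).
  (1,2):dx=-4,dy=+1->D; (1,3):dx=-5,dy=+6->D; (1,4):dx=-6,dy=+4->D; (1,5):dx=+1,dy=-2->D
  (2,3):dx=-1,dy=+5->D; (2,4):dx=-2,dy=+3->D; (2,5):dx=+5,dy=-3->D; (3,4):dx=-1,dy=-2->C
  (3,5):dx=+6,dy=-8->D; (4,5):dx=+7,dy=-6->D
Step 2: C = 1, D = 9, total pairs = 10.
Step 3: tau = (C - D)/(n(n-1)/2) = (1 - 9)/10 = -0.800000.
Step 4: Exact two-sided p-value (enumerate n! = 120 permutations of y under H0): p = 0.083333.
Step 5: alpha = 0.1. reject H0.

tau_b = -0.8000 (C=1, D=9), p = 0.083333, reject H0.


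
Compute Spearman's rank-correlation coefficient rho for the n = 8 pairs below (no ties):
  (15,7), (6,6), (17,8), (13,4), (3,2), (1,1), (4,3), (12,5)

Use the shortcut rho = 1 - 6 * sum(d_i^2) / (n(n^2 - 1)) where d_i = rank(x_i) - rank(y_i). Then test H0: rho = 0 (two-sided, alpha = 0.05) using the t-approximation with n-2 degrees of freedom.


Step 1: Rank x and y separately (midranks; no ties here).
rank(x): 15->7, 6->4, 17->8, 13->6, 3->2, 1->1, 4->3, 12->5
rank(y): 7->7, 6->6, 8->8, 4->4, 2->2, 1->1, 3->3, 5->5
Step 2: d_i = R_x(i) - R_y(i); compute d_i^2.
  (7-7)^2=0, (4-6)^2=4, (8-8)^2=0, (6-4)^2=4, (2-2)^2=0, (1-1)^2=0, (3-3)^2=0, (5-5)^2=0
sum(d^2) = 8.
Step 3: rho = 1 - 6*8 / (8*(8^2 - 1)) = 1 - 48/504 = 0.904762.
Step 4: Under H0, t = rho * sqrt((n-2)/(1-rho^2)) = 5.2034 ~ t(6).
Step 5: Two-sided p-value from the t-distribution with 6 df = 0.002008.
Step 6: alpha = 0.05. reject H0.

rho = 0.9048, p = 0.002008, reject H0 at alpha = 0.05.


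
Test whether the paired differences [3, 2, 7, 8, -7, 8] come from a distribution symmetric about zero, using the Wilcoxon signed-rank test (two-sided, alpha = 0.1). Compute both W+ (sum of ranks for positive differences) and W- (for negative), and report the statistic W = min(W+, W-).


Step 1: Drop any zero differences (none here) and take |d_i|.
|d| = [3, 2, 7, 8, 7, 8]
Step 2: Midrank |d_i| (ties get averaged ranks).
ranks: |3|->2, |2|->1, |7|->3.5, |8|->5.5, |7|->3.5, |8|->5.5
Step 3: Attach original signs; sum ranks with positive sign and with negative sign.
W+ = 2 + 1 + 3.5 + 5.5 + 5.5 = 17.5
W- = 3.5 = 3.5
(Check: W+ + W- = 21 should equal n(n+1)/2 = 21.)
Step 4: Test statistic W = min(W+, W-) = 3.5.
Step 5: Ties in |d|, so use the tie-corrected normal approximation.
        E[W] = n(n+1)/4 = 6*7/4 = 10.5.
        Tie groups: |d|=7 (t=2), |d|=8 (t=2); sum(t^3 - t) = 12.
        Var[W] = n(n+1)(2n+1)/24 - sum(t^3-t)/48 = 546/24 - 12/48 = 22.5.
        z = (W - E[W]) / sqrt(Var[W]) = (3.5 - 10.5) / 4.7434 = -1.4757.
        Two-sided p = 2*Phi(z) = 0.140017.
Step 6: alpha = 0.1. fail to reject H0.

W+ = 17.5, W- = 3.5, W = min = 3.5, p = 0.140017, fail to reject H0.


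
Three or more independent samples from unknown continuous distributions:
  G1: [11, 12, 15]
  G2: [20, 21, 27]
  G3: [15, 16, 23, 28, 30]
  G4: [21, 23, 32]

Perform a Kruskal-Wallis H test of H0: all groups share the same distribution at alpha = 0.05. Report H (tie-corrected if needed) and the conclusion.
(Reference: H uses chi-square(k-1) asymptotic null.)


Step 1: Combine all N = 14 observations and assign midranks.
sorted (value, group, rank): (11,G1,1), (12,G1,2), (15,G1,3.5), (15,G3,3.5), (16,G3,5), (20,G2,6), (21,G2,7.5), (21,G4,7.5), (23,G3,9.5), (23,G4,9.5), (27,G2,11), (28,G3,12), (30,G3,13), (32,G4,14)
Step 2: Sum ranks within each group.
R_1 = 6.5 (n_1 = 3)
R_2 = 24.5 (n_2 = 3)
R_3 = 43 (n_3 = 5)
R_4 = 31 (n_4 = 3)
Step 3: H = 12/(N(N+1)) * sum(R_i^2/n_i) - 3(N+1)
     = 12/(14*15) * (6.5^2/3 + 24.5^2/3 + 43^2/5 + 31^2/3) - 3*15
     = 0.057143 * 904.3 - 45
     = 6.674286.
Step 4: Ties present; correction factor C = 1 - 18/(14^3 - 14) = 0.993407. Corrected H = 6.674286 / 0.993407 = 6.718584.
Step 5: Under H0, H ~ chi^2(3); p-value = 0.081429.
Step 6: alpha = 0.05. fail to reject H0.

H = 6.7186, df = 3, p = 0.081429, fail to reject H0.


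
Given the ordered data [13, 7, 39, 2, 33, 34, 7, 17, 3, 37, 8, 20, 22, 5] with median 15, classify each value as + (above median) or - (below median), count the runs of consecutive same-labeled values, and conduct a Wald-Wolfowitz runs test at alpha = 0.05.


Step 1: Compute median = 15; label A = above, B = below.
Labels in order: BBABAABABABAAB  (n_A = 7, n_B = 7)
Step 2: Count runs R = 11.
Step 3: Under H0 (random ordering), E[R] = 2*n_A*n_B/(n_A+n_B) + 1 = 2*7*7/14 + 1 = 8.0000.
        Var[R] = 2*n_A*n_B*(2*n_A*n_B - n_A - n_B) / ((n_A+n_B)^2 * (n_A+n_B-1)) = 8232/2548 = 3.2308.
        SD[R] = 1.7974.
Step 4: Continuity-corrected z = (R - 0.5 - E[R]) / SD[R] = (11 - 0.5 - 8.0000) / 1.7974 = 1.3909.
Step 5: Two-sided p-value via normal approximation = 2*(1 - Phi(|z|)) = 0.164264.
Step 6: alpha = 0.05. fail to reject H0.

R = 11, z = 1.3909, p = 0.164264, fail to reject H0.


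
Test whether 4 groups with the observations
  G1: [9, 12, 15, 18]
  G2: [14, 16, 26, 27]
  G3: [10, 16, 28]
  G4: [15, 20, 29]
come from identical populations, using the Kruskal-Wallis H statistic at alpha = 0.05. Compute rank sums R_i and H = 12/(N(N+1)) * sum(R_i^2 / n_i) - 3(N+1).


Step 1: Combine all N = 14 observations and assign midranks.
sorted (value, group, rank): (9,G1,1), (10,G3,2), (12,G1,3), (14,G2,4), (15,G1,5.5), (15,G4,5.5), (16,G2,7.5), (16,G3,7.5), (18,G1,9), (20,G4,10), (26,G2,11), (27,G2,12), (28,G3,13), (29,G4,14)
Step 2: Sum ranks within each group.
R_1 = 18.5 (n_1 = 4)
R_2 = 34.5 (n_2 = 4)
R_3 = 22.5 (n_3 = 3)
R_4 = 29.5 (n_4 = 3)
Step 3: H = 12/(N(N+1)) * sum(R_i^2/n_i) - 3(N+1)
     = 12/(14*15) * (18.5^2/4 + 34.5^2/4 + 22.5^2/3 + 29.5^2/3) - 3*15
     = 0.057143 * 841.958 - 45
     = 3.111905.
Step 4: Ties present; correction factor C = 1 - 12/(14^3 - 14) = 0.995604. Corrected H = 3.111905 / 0.995604 = 3.125644.
Step 5: Under H0, H ~ chi^2(3); p-value = 0.372656.
Step 6: alpha = 0.05. fail to reject H0.

H = 3.1256, df = 3, p = 0.372656, fail to reject H0.


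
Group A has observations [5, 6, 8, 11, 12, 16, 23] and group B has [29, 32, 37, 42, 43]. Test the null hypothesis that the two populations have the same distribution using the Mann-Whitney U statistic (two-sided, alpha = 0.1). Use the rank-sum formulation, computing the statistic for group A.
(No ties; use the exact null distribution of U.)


Step 1: Combine and sort all 12 observations; assign midranks.
sorted (value, group): (5,X), (6,X), (8,X), (11,X), (12,X), (16,X), (23,X), (29,Y), (32,Y), (37,Y), (42,Y), (43,Y)
ranks: 5->1, 6->2, 8->3, 11->4, 12->5, 16->6, 23->7, 29->8, 32->9, 37->10, 42->11, 43->12
Step 2: Rank sum for X: R1 = 1 + 2 + 3 + 4 + 5 + 6 + 7 = 28.
Step 3: U_X = R1 - n1(n1+1)/2 = 28 - 7*8/2 = 28 - 28 = 0.
       U_Y = n1*n2 - U_X = 35 - 0 = 35.
Step 4: No ties, so the exact null distribution of U (based on enumerating the C(12,7) = 792 equally likely rank assignments) gives the two-sided p-value.
Step 5: p-value = 0.002525; compare to alpha = 0.1. reject H0.

U_X = 0, p = 0.002525, reject H0 at alpha = 0.1.


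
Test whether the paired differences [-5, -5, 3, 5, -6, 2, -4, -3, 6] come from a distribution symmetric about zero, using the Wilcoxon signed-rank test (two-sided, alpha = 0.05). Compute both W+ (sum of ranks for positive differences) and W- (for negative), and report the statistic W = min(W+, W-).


Step 1: Drop any zero differences (none here) and take |d_i|.
|d| = [5, 5, 3, 5, 6, 2, 4, 3, 6]
Step 2: Midrank |d_i| (ties get averaged ranks).
ranks: |5|->6, |5|->6, |3|->2.5, |5|->6, |6|->8.5, |2|->1, |4|->4, |3|->2.5, |6|->8.5
Step 3: Attach original signs; sum ranks with positive sign and with negative sign.
W+ = 2.5 + 6 + 1 + 8.5 = 18
W- = 6 + 6 + 8.5 + 4 + 2.5 = 27
(Check: W+ + W- = 45 should equal n(n+1)/2 = 45.)
Step 4: Test statistic W = min(W+, W-) = 18.
Step 5: Ties in |d|, so use the tie-corrected normal approximation.
        E[W] = n(n+1)/4 = 9*10/4 = 22.5.
        Tie groups: |d|=3 (t=2), |d|=5 (t=3), |d|=6 (t=2); sum(t^3 - t) = 36.
        Var[W] = n(n+1)(2n+1)/24 - sum(t^3-t)/48 = 1710/24 - 36/48 = 70.5.
        z = (W - E[W]) / sqrt(Var[W]) = (18 - 22.5) / 8.3964 = -0.5359.
        Two-sided p = 2*Phi(z) = 0.591998.
Step 6: alpha = 0.05. fail to reject H0.

W+ = 18, W- = 27, W = min = 18, p = 0.591998, fail to reject H0.


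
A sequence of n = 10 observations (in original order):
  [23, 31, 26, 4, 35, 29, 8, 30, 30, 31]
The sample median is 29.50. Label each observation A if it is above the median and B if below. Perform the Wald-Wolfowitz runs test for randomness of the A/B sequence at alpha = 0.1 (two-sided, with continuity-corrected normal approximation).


Step 1: Compute median = 29.50; label A = above, B = below.
Labels in order: BABBABBAAA  (n_A = 5, n_B = 5)
Step 2: Count runs R = 6.
Step 3: Under H0 (random ordering), E[R] = 2*n_A*n_B/(n_A+n_B) + 1 = 2*5*5/10 + 1 = 6.0000.
        Var[R] = 2*n_A*n_B*(2*n_A*n_B - n_A - n_B) / ((n_A+n_B)^2 * (n_A+n_B-1)) = 2000/900 = 2.2222.
        SD[R] = 1.4907.
Step 4: R = E[R], so z = 0 with no continuity correction.
Step 5: Two-sided p-value via normal approximation = 2*(1 - Phi(|z|)) = 1.000000.
Step 6: alpha = 0.1. fail to reject H0.

R = 6, z = 0.0000, p = 1.000000, fail to reject H0.


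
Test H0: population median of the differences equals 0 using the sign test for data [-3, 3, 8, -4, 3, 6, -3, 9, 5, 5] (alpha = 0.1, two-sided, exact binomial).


Step 1: Discard zero differences. Original n = 10; n_eff = number of nonzero differences = 10.
Nonzero differences (with sign): -3, +3, +8, -4, +3, +6, -3, +9, +5, +5
Step 2: Count signs: positive = 7, negative = 3.
Step 3: Under H0: P(positive) = 0.5, so the number of positives S ~ Bin(10, 0.5).
Step 4: Two-sided exact p-value = sum of Bin(10,0.5) probabilities at or below the observed probability = 0.343750.
Step 5: alpha = 0.1. fail to reject H0.

n_eff = 10, pos = 7, neg = 3, p = 0.343750, fail to reject H0.


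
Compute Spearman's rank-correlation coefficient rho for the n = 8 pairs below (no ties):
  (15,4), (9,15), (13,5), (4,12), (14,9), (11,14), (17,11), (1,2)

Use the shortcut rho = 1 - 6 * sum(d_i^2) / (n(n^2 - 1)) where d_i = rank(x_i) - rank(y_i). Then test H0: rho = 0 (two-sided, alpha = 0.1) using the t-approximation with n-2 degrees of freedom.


Step 1: Rank x and y separately (midranks; no ties here).
rank(x): 15->7, 9->3, 13->5, 4->2, 14->6, 11->4, 17->8, 1->1
rank(y): 4->2, 15->8, 5->3, 12->6, 9->4, 14->7, 11->5, 2->1
Step 2: d_i = R_x(i) - R_y(i); compute d_i^2.
  (7-2)^2=25, (3-8)^2=25, (5-3)^2=4, (2-6)^2=16, (6-4)^2=4, (4-7)^2=9, (8-5)^2=9, (1-1)^2=0
sum(d^2) = 92.
Step 3: rho = 1 - 6*92 / (8*(8^2 - 1)) = 1 - 552/504 = -0.095238.
Step 4: Under H0, t = rho * sqrt((n-2)/(1-rho^2)) = -0.2343 ~ t(6).
Step 5: Two-sided p-value from the t-distribution with 6 df = 0.822505.
Step 6: alpha = 0.1. fail to reject H0.

rho = -0.0952, p = 0.822505, fail to reject H0 at alpha = 0.1.


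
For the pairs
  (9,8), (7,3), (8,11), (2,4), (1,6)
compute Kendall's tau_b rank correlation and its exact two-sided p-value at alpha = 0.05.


Step 1: Enumerate the 10 unordered pairs (i,j) with i<j and classify each by sign(x_j-x_i) * sign(y_j-y_i).
  (1,2):dx=-2,dy=-5->C; (1,3):dx=-1,dy=+3->D; (1,4):dx=-7,dy=-4->C; (1,5):dx=-8,dy=-2->C
  (2,3):dx=+1,dy=+8->C; (2,4):dx=-5,dy=+1->D; (2,5):dx=-6,dy=+3->D; (3,4):dx=-6,dy=-7->C
  (3,5):dx=-7,dy=-5->C; (4,5):dx=-1,dy=+2->D
Step 2: C = 6, D = 4, total pairs = 10.
Step 3: tau = (C - D)/(n(n-1)/2) = (6 - 4)/10 = 0.200000.
Step 4: Exact two-sided p-value (enumerate n! = 120 permutations of y under H0): p = 0.816667.
Step 5: alpha = 0.05. fail to reject H0.

tau_b = 0.2000 (C=6, D=4), p = 0.816667, fail to reject H0.


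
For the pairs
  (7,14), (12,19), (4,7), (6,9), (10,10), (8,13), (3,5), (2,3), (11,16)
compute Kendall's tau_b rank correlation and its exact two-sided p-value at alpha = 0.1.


Step 1: Enumerate the 36 unordered pairs (i,j) with i<j and classify each by sign(x_j-x_i) * sign(y_j-y_i).
  (1,2):dx=+5,dy=+5->C; (1,3):dx=-3,dy=-7->C; (1,4):dx=-1,dy=-5->C; (1,5):dx=+3,dy=-4->D
  (1,6):dx=+1,dy=-1->D; (1,7):dx=-4,dy=-9->C; (1,8):dx=-5,dy=-11->C; (1,9):dx=+4,dy=+2->C
  (2,3):dx=-8,dy=-12->C; (2,4):dx=-6,dy=-10->C; (2,5):dx=-2,dy=-9->C; (2,6):dx=-4,dy=-6->C
  (2,7):dx=-9,dy=-14->C; (2,8):dx=-10,dy=-16->C; (2,9):dx=-1,dy=-3->C; (3,4):dx=+2,dy=+2->C
  (3,5):dx=+6,dy=+3->C; (3,6):dx=+4,dy=+6->C; (3,7):dx=-1,dy=-2->C; (3,8):dx=-2,dy=-4->C
  (3,9):dx=+7,dy=+9->C; (4,5):dx=+4,dy=+1->C; (4,6):dx=+2,dy=+4->C; (4,7):dx=-3,dy=-4->C
  (4,8):dx=-4,dy=-6->C; (4,9):dx=+5,dy=+7->C; (5,6):dx=-2,dy=+3->D; (5,7):dx=-7,dy=-5->C
  (5,8):dx=-8,dy=-7->C; (5,9):dx=+1,dy=+6->C; (6,7):dx=-5,dy=-8->C; (6,8):dx=-6,dy=-10->C
  (6,9):dx=+3,dy=+3->C; (7,8):dx=-1,dy=-2->C; (7,9):dx=+8,dy=+11->C; (8,9):dx=+9,dy=+13->C
Step 2: C = 33, D = 3, total pairs = 36.
Step 3: tau = (C - D)/(n(n-1)/2) = (33 - 3)/36 = 0.833333.
Step 4: Exact two-sided p-value (enumerate n! = 362880 permutations of y under H0): p = 0.000854.
Step 5: alpha = 0.1. reject H0.

tau_b = 0.8333 (C=33, D=3), p = 0.000854, reject H0.


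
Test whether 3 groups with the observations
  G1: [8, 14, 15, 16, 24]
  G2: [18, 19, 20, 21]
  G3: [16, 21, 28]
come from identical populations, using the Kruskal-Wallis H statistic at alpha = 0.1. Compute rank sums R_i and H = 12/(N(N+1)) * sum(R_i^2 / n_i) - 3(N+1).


Step 1: Combine all N = 12 observations and assign midranks.
sorted (value, group, rank): (8,G1,1), (14,G1,2), (15,G1,3), (16,G1,4.5), (16,G3,4.5), (18,G2,6), (19,G2,7), (20,G2,8), (21,G2,9.5), (21,G3,9.5), (24,G1,11), (28,G3,12)
Step 2: Sum ranks within each group.
R_1 = 21.5 (n_1 = 5)
R_2 = 30.5 (n_2 = 4)
R_3 = 26 (n_3 = 3)
Step 3: H = 12/(N(N+1)) * sum(R_i^2/n_i) - 3(N+1)
     = 12/(12*13) * (21.5^2/5 + 30.5^2/4 + 26^2/3) - 3*13
     = 0.076923 * 550.346 - 39
     = 3.334295.
Step 4: Ties present; correction factor C = 1 - 12/(12^3 - 12) = 0.993007. Corrected H = 3.334295 / 0.993007 = 3.357776.
Step 5: Under H0, H ~ chi^2(2); p-value = 0.186581.
Step 6: alpha = 0.1. fail to reject H0.

H = 3.3578, df = 2, p = 0.186581, fail to reject H0.


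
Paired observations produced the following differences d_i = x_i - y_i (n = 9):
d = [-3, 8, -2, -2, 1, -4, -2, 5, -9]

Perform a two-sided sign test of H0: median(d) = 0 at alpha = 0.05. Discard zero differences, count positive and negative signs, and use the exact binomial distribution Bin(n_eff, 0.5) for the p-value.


Step 1: Discard zero differences. Original n = 9; n_eff = number of nonzero differences = 9.
Nonzero differences (with sign): -3, +8, -2, -2, +1, -4, -2, +5, -9
Step 2: Count signs: positive = 3, negative = 6.
Step 3: Under H0: P(positive) = 0.5, so the number of positives S ~ Bin(9, 0.5).
Step 4: Two-sided exact p-value = sum of Bin(9,0.5) probabilities at or below the observed probability = 0.507812.
Step 5: alpha = 0.05. fail to reject H0.

n_eff = 9, pos = 3, neg = 6, p = 0.507812, fail to reject H0.


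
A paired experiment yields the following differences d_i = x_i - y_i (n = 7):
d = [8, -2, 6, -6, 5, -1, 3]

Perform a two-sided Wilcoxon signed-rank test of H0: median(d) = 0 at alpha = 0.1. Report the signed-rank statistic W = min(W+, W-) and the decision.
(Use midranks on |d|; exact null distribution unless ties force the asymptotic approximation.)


Step 1: Drop any zero differences (none here) and take |d_i|.
|d| = [8, 2, 6, 6, 5, 1, 3]
Step 2: Midrank |d_i| (ties get averaged ranks).
ranks: |8|->7, |2|->2, |6|->5.5, |6|->5.5, |5|->4, |1|->1, |3|->3
Step 3: Attach original signs; sum ranks with positive sign and with negative sign.
W+ = 7 + 5.5 + 4 + 3 = 19.5
W- = 2 + 5.5 + 1 = 8.5
(Check: W+ + W- = 28 should equal n(n+1)/2 = 28.)
Step 4: Test statistic W = min(W+, W-) = 8.5.
Step 5: Ties in |d|, so use the tie-corrected normal approximation.
        E[W] = n(n+1)/4 = 7*8/4 = 14.
        Tie groups: |d|=6 (t=2); sum(t^3 - t) = 6.
        Var[W] = n(n+1)(2n+1)/24 - sum(t^3-t)/48 = 840/24 - 6/48 = 34.875.
        z = (W - E[W]) / sqrt(Var[W]) = (8.5 - 14) / 5.9055 = -0.9313.
        Two-sided p = 2*Phi(z) = 0.351681.
Step 6: alpha = 0.1. fail to reject H0.

W+ = 19.5, W- = 8.5, W = min = 8.5, p = 0.351681, fail to reject H0.


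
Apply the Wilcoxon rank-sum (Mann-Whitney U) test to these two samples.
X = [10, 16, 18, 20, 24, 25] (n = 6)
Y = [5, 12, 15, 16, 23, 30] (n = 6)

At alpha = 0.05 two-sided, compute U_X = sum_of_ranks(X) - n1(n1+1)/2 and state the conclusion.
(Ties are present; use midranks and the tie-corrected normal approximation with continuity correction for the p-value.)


Step 1: Combine and sort all 12 observations; assign midranks.
sorted (value, group): (5,Y), (10,X), (12,Y), (15,Y), (16,X), (16,Y), (18,X), (20,X), (23,Y), (24,X), (25,X), (30,Y)
ranks: 5->1, 10->2, 12->3, 15->4, 16->5.5, 16->5.5, 18->7, 20->8, 23->9, 24->10, 25->11, 30->12
Step 2: Rank sum for X: R1 = 2 + 5.5 + 7 + 8 + 10 + 11 = 43.5.
Step 3: U_X = R1 - n1(n1+1)/2 = 43.5 - 6*7/2 = 43.5 - 21 = 22.5.
       U_Y = n1*n2 - U_X = 36 - 22.5 = 13.5.
Step 4: Ties are present, so use the tie-corrected normal approximation (with continuity correction) for the p-value.
Step 5: p-value = 0.521110; compare to alpha = 0.05. fail to reject H0.

U_X = 22.5, p = 0.521110, fail to reject H0 at alpha = 0.05.


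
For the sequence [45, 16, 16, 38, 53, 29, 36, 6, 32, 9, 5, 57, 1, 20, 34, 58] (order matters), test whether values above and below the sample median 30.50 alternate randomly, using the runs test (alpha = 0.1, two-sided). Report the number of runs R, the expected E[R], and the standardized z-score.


Step 1: Compute median = 30.50; label A = above, B = below.
Labels in order: ABBAABABABBABBAA  (n_A = 8, n_B = 8)
Step 2: Count runs R = 11.
Step 3: Under H0 (random ordering), E[R] = 2*n_A*n_B/(n_A+n_B) + 1 = 2*8*8/16 + 1 = 9.0000.
        Var[R] = 2*n_A*n_B*(2*n_A*n_B - n_A - n_B) / ((n_A+n_B)^2 * (n_A+n_B-1)) = 14336/3840 = 3.7333.
        SD[R] = 1.9322.
Step 4: Continuity-corrected z = (R - 0.5 - E[R]) / SD[R] = (11 - 0.5 - 9.0000) / 1.9322 = 0.7763.
Step 5: Two-sided p-value via normal approximation = 2*(1 - Phi(|z|)) = 0.437558.
Step 6: alpha = 0.1. fail to reject H0.

R = 11, z = 0.7763, p = 0.437558, fail to reject H0.


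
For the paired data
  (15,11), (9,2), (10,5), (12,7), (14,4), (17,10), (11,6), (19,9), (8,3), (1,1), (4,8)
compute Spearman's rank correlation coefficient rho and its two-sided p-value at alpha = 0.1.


Step 1: Rank x and y separately (midranks; no ties here).
rank(x): 15->9, 9->4, 10->5, 12->7, 14->8, 17->10, 11->6, 19->11, 8->3, 1->1, 4->2
rank(y): 11->11, 2->2, 5->5, 7->7, 4->4, 10->10, 6->6, 9->9, 3->3, 1->1, 8->8
Step 2: d_i = R_x(i) - R_y(i); compute d_i^2.
  (9-11)^2=4, (4-2)^2=4, (5-5)^2=0, (7-7)^2=0, (8-4)^2=16, (10-10)^2=0, (6-6)^2=0, (11-9)^2=4, (3-3)^2=0, (1-1)^2=0, (2-8)^2=36
sum(d^2) = 64.
Step 3: rho = 1 - 6*64 / (11*(11^2 - 1)) = 1 - 384/1320 = 0.709091.
Step 4: Under H0, t = rho * sqrt((n-2)/(1-rho^2)) = 3.0169 ~ t(9).
Step 5: Two-sided p-value from the t-distribution with 9 df = 0.014552.
Step 6: alpha = 0.1. reject H0.

rho = 0.7091, p = 0.014552, reject H0 at alpha = 0.1.


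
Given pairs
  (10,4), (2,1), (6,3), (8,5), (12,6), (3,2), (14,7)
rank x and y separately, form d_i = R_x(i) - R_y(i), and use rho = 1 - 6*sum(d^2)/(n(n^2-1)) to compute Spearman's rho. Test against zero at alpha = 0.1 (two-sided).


Step 1: Rank x and y separately (midranks; no ties here).
rank(x): 10->5, 2->1, 6->3, 8->4, 12->6, 3->2, 14->7
rank(y): 4->4, 1->1, 3->3, 5->5, 6->6, 2->2, 7->7
Step 2: d_i = R_x(i) - R_y(i); compute d_i^2.
  (5-4)^2=1, (1-1)^2=0, (3-3)^2=0, (4-5)^2=1, (6-6)^2=0, (2-2)^2=0, (7-7)^2=0
sum(d^2) = 2.
Step 3: rho = 1 - 6*2 / (7*(7^2 - 1)) = 1 - 12/336 = 0.964286.
Step 4: Under H0, t = rho * sqrt((n-2)/(1-rho^2)) = 8.1408 ~ t(5).
Step 5: Two-sided p-value from the t-distribution with 5 df = 0.000454.
Step 6: alpha = 0.1. reject H0.

rho = 0.9643, p = 0.000454, reject H0 at alpha = 0.1.


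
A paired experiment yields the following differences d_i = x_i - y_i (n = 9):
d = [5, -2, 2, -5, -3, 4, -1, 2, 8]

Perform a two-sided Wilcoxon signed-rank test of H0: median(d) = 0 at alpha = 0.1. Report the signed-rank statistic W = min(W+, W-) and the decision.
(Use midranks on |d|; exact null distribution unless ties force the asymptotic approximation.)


Step 1: Drop any zero differences (none here) and take |d_i|.
|d| = [5, 2, 2, 5, 3, 4, 1, 2, 8]
Step 2: Midrank |d_i| (ties get averaged ranks).
ranks: |5|->7.5, |2|->3, |2|->3, |5|->7.5, |3|->5, |4|->6, |1|->1, |2|->3, |8|->9
Step 3: Attach original signs; sum ranks with positive sign and with negative sign.
W+ = 7.5 + 3 + 6 + 3 + 9 = 28.5
W- = 3 + 7.5 + 5 + 1 = 16.5
(Check: W+ + W- = 45 should equal n(n+1)/2 = 45.)
Step 4: Test statistic W = min(W+, W-) = 16.5.
Step 5: Ties in |d|, so use the tie-corrected normal approximation.
        E[W] = n(n+1)/4 = 9*10/4 = 22.5.
        Tie groups: |d|=2 (t=3), |d|=5 (t=2); sum(t^3 - t) = 30.
        Var[W] = n(n+1)(2n+1)/24 - sum(t^3-t)/48 = 1710/24 - 30/48 = 70.625.
        z = (W - E[W]) / sqrt(Var[W]) = (16.5 - 22.5) / 8.4039 = -0.7140.
        Two-sided p = 2*Phi(z) = 0.475254.
Step 6: alpha = 0.1. fail to reject H0.

W+ = 28.5, W- = 16.5, W = min = 16.5, p = 0.475254, fail to reject H0.


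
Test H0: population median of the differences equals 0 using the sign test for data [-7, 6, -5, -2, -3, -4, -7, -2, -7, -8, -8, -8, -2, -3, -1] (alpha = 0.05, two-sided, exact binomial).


Step 1: Discard zero differences. Original n = 15; n_eff = number of nonzero differences = 15.
Nonzero differences (with sign): -7, +6, -5, -2, -3, -4, -7, -2, -7, -8, -8, -8, -2, -3, -1
Step 2: Count signs: positive = 1, negative = 14.
Step 3: Under H0: P(positive) = 0.5, so the number of positives S ~ Bin(15, 0.5).
Step 4: Two-sided exact p-value = sum of Bin(15,0.5) probabilities at or below the observed probability = 0.000977.
Step 5: alpha = 0.05. reject H0.

n_eff = 15, pos = 1, neg = 14, p = 0.000977, reject H0.


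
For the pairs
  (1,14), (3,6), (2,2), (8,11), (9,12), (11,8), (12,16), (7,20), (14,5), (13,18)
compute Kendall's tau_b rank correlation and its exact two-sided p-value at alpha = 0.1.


Step 1: Enumerate the 45 unordered pairs (i,j) with i<j and classify each by sign(x_j-x_i) * sign(y_j-y_i).
  (1,2):dx=+2,dy=-8->D; (1,3):dx=+1,dy=-12->D; (1,4):dx=+7,dy=-3->D; (1,5):dx=+8,dy=-2->D
  (1,6):dx=+10,dy=-6->D; (1,7):dx=+11,dy=+2->C; (1,8):dx=+6,dy=+6->C; (1,9):dx=+13,dy=-9->D
  (1,10):dx=+12,dy=+4->C; (2,3):dx=-1,dy=-4->C; (2,4):dx=+5,dy=+5->C; (2,5):dx=+6,dy=+6->C
  (2,6):dx=+8,dy=+2->C; (2,7):dx=+9,dy=+10->C; (2,8):dx=+4,dy=+14->C; (2,9):dx=+11,dy=-1->D
  (2,10):dx=+10,dy=+12->C; (3,4):dx=+6,dy=+9->C; (3,5):dx=+7,dy=+10->C; (3,6):dx=+9,dy=+6->C
  (3,7):dx=+10,dy=+14->C; (3,8):dx=+5,dy=+18->C; (3,9):dx=+12,dy=+3->C; (3,10):dx=+11,dy=+16->C
  (4,5):dx=+1,dy=+1->C; (4,6):dx=+3,dy=-3->D; (4,7):dx=+4,dy=+5->C; (4,8):dx=-1,dy=+9->D
  (4,9):dx=+6,dy=-6->D; (4,10):dx=+5,dy=+7->C; (5,6):dx=+2,dy=-4->D; (5,7):dx=+3,dy=+4->C
  (5,8):dx=-2,dy=+8->D; (5,9):dx=+5,dy=-7->D; (5,10):dx=+4,dy=+6->C; (6,7):dx=+1,dy=+8->C
  (6,8):dx=-4,dy=+12->D; (6,9):dx=+3,dy=-3->D; (6,10):dx=+2,dy=+10->C; (7,8):dx=-5,dy=+4->D
  (7,9):dx=+2,dy=-11->D; (7,10):dx=+1,dy=+2->C; (8,9):dx=+7,dy=-15->D; (8,10):dx=+6,dy=-2->D
  (9,10):dx=-1,dy=+13->D
Step 2: C = 25, D = 20, total pairs = 45.
Step 3: tau = (C - D)/(n(n-1)/2) = (25 - 20)/45 = 0.111111.
Step 4: Exact two-sided p-value (enumerate n! = 3628800 permutations of y under H0): p = 0.727490.
Step 5: alpha = 0.1. fail to reject H0.

tau_b = 0.1111 (C=25, D=20), p = 0.727490, fail to reject H0.


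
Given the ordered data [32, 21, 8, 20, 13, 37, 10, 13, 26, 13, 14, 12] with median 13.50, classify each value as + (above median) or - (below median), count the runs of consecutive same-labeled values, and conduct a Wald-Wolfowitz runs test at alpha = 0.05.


Step 1: Compute median = 13.50; label A = above, B = below.
Labels in order: AABABABBABAB  (n_A = 6, n_B = 6)
Step 2: Count runs R = 10.
Step 3: Under H0 (random ordering), E[R] = 2*n_A*n_B/(n_A+n_B) + 1 = 2*6*6/12 + 1 = 7.0000.
        Var[R] = 2*n_A*n_B*(2*n_A*n_B - n_A - n_B) / ((n_A+n_B)^2 * (n_A+n_B-1)) = 4320/1584 = 2.7273.
        SD[R] = 1.6514.
Step 4: Continuity-corrected z = (R - 0.5 - E[R]) / SD[R] = (10 - 0.5 - 7.0000) / 1.6514 = 1.5138.
Step 5: Two-sided p-value via normal approximation = 2*(1 - Phi(|z|)) = 0.130070.
Step 6: alpha = 0.05. fail to reject H0.

R = 10, z = 1.5138, p = 0.130070, fail to reject H0.


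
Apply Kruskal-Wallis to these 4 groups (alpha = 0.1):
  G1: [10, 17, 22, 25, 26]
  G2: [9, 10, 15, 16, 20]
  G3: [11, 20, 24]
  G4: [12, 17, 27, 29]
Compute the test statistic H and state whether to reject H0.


Step 1: Combine all N = 17 observations and assign midranks.
sorted (value, group, rank): (9,G2,1), (10,G1,2.5), (10,G2,2.5), (11,G3,4), (12,G4,5), (15,G2,6), (16,G2,7), (17,G1,8.5), (17,G4,8.5), (20,G2,10.5), (20,G3,10.5), (22,G1,12), (24,G3,13), (25,G1,14), (26,G1,15), (27,G4,16), (29,G4,17)
Step 2: Sum ranks within each group.
R_1 = 52 (n_1 = 5)
R_2 = 27 (n_2 = 5)
R_3 = 27.5 (n_3 = 3)
R_4 = 46.5 (n_4 = 4)
Step 3: H = 12/(N(N+1)) * sum(R_i^2/n_i) - 3(N+1)
     = 12/(17*18) * (52^2/5 + 27^2/5 + 27.5^2/3 + 46.5^2/4) - 3*18
     = 0.039216 * 1479.25 - 54
     = 4.009641.
Step 4: Ties present; correction factor C = 1 - 18/(17^3 - 17) = 0.996324. Corrected H = 4.009641 / 0.996324 = 4.024436.
Step 5: Under H0, H ~ chi^2(3); p-value = 0.258838.
Step 6: alpha = 0.1. fail to reject H0.

H = 4.0244, df = 3, p = 0.258838, fail to reject H0.
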